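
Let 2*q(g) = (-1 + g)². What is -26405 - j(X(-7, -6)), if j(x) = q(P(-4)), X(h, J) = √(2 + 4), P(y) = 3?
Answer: -26407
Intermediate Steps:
X(h, J) = √6
q(g) = (-1 + g)²/2
j(x) = 2 (j(x) = (-1 + 3)²/2 = (½)*2² = (½)*4 = 2)
-26405 - j(X(-7, -6)) = -26405 - 1*2 = -26405 - 2 = -26407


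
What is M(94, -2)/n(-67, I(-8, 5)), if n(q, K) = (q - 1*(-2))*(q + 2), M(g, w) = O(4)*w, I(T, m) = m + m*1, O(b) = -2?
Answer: 4/4225 ≈ 0.00094675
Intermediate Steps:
I(T, m) = 2*m (I(T, m) = m + m = 2*m)
M(g, w) = -2*w
n(q, K) = (2 + q)² (n(q, K) = (q + 2)*(2 + q) = (2 + q)*(2 + q) = (2 + q)²)
M(94, -2)/n(-67, I(-8, 5)) = (-2*(-2))/((2 - 67)²) = 4/((-65)²) = 4/4225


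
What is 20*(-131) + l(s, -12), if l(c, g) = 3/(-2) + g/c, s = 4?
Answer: -5249/2 ≈ -2624.5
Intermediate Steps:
l(c, g) = -3/2 + g/c (l(c, g) = 3*(-½) + g/c = -3/2 + g/c)
20*(-131) + l(s, -12) = 20*(-131) + (-3/2 - 12/4) = -2620 + (-3/2 - 12*¼) = -2620 + (-3/2 - 3) = -2620 - 9/2 = -5249/2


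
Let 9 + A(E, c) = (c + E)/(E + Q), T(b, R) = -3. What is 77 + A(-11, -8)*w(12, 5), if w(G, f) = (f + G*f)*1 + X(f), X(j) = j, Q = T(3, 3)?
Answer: -458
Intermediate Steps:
Q = -3
w(G, f) = 2*f + G*f (w(G, f) = (f + G*f)*1 + f = (f + G*f) + f = 2*f + G*f)
A(E, c) = -9 + (E + c)/(-3 + E) (A(E, c) = -9 + (c + E)/(E - 3) = -9 + (E + c)/(-3 + E))
77 + A(-11, -8)*w(12, 5) = 77 + ((27 - 8 - 8*(-11))/(-3 - 11))*(5*(2 + 12)) = 77 + ((27 - 8 + 88)/(-14))*(5*14) = 77 - 1/14*107*70 = 77 - 107/14*70 = 77 - 535 = -458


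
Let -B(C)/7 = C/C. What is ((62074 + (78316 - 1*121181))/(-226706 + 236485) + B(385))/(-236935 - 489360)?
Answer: 49244/7102438805 ≈ 6.9334e-6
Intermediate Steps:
B(C) = -7 (B(C) = -7*C/C = -7*1 = -7)
((62074 + (78316 - 1*121181))/(-226706 + 236485) + B(385))/(-236935 - 489360) = ((62074 + (78316 - 1*121181))/(-226706 + 236485) - 7)/(-236935 - 489360) = ((62074 + (78316 - 121181))/9779 - 7)/(-726295) = ((62074 - 42865)*(1/9779) - 7)*(-1/726295) = (19209*(1/9779) - 7)*(-1/726295) = (19209/9779 - 7)*(-1/726295) = -49244/9779*(-1/726295) = 49244/7102438805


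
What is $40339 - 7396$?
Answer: $32943$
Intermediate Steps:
$40339 - 7396 = 32943$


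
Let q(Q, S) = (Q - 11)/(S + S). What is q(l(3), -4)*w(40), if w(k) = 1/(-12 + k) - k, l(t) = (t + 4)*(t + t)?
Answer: 34689/224 ≈ 154.86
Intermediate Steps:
l(t) = 2*t*(4 + t) (l(t) = (4 + t)*(2*t) = 2*t*(4 + t))
q(Q, S) = (-11 + Q)/(2*S) (q(Q, S) = (-11 + Q)/((2*S)) = (-11 + Q)*(1/(2*S)) = (-11 + Q)/(2*S))
q(l(3), -4)*w(40) = ((½)*(-11 + 2*3*(4 + 3))/(-4))*((1 - 1*40² + 12*40)/(-12 + 40)) = ((½)*(-¼)*(-11 + 2*3*7))*((1 - 1*1600 + 480)/28) = ((½)*(-¼)*(-11 + 42))*((1 - 1600 + 480)/28) = ((½)*(-¼)*31)*((1/28)*(-1119)) = -31/8*(-1119/28) = 34689/224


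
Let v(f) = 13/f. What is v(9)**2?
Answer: 169/81 ≈ 2.0864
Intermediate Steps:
v(9)**2 = (13/9)**2 = 169/81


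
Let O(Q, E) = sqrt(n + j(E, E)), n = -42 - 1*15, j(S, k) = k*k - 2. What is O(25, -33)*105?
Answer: 105*sqrt(1030) ≈ 3369.8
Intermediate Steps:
j(S, k) = -2 + k**2 (j(S, k) = k**2 - 2 = -2 + k**2)
n = -57 (n = -42 - 15 = -57)
O(Q, E) = sqrt(-59 + E**2) (O(Q, E) = sqrt(-57 + (-2 + E**2)) = sqrt(-59 + E**2))
O(25, -33)*105 = sqrt(-59 + (-33)**2)*105 = sqrt(-59 + 1089)*105 = sqrt(1030)*105 = 105*sqrt(1030)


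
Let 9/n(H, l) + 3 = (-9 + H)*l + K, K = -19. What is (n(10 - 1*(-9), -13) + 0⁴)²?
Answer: 81/23104 ≈ 0.0035059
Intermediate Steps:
n(H, l) = 9/(-22 + l*(-9 + H)) (n(H, l) = 9/(-3 + ((-9 + H)*l - 19)) = 9/(-3 + (l*(-9 + H) - 19)) = 9/(-3 + (-19 + l*(-9 + H))) = 9/(-22 + l*(-9 + H)))
(n(10 - 1*(-9), -13) + 0⁴)² = (9/(-22 - 9*(-13) + (10 - 1*(-9))*(-13)) + 0⁴)² = (9/(-22 + 117 + (10 + 9)*(-13)) + 0)² = (9/(-22 + 117 + 19*(-13)) + 0)² = (9/(-22 + 117 - 247) + 0)² = (9/(-152) + 0)² = (9*(-1/152) + 0)² = (-9/152 + 0)² = (-9/152)² = 81/23104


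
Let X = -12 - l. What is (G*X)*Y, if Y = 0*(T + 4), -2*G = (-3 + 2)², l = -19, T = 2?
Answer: 0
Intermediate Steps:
G = -½ (G = -(-3 + 2)²/2 = -½*(-1)² = -½*1 = -½ ≈ -0.50000)
X = 7 (X = -12 - 1*(-19) = -12 + 19 = 7)
Y = 0 (Y = 0*(2 + 4) = 0*6 = 0)
(G*X)*Y = -½*7*0 = -7/2*0 = 0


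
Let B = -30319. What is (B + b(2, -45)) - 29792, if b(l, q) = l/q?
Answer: -2704997/45 ≈ -60111.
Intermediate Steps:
(B + b(2, -45)) - 29792 = (-30319 + 2/(-45)) - 29792 = (-30319 + 2*(-1/45)) - 29792 = (-30319 - 2/45) - 29792 = -1364357/45 - 29792 = -2704997/45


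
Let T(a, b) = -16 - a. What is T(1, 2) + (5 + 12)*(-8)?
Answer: -153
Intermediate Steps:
T(1, 2) + (5 + 12)*(-8) = (-16 - 1*1) + (5 + 12)*(-8) = (-16 - 1) + 17*(-8) = -17 - 136 = -153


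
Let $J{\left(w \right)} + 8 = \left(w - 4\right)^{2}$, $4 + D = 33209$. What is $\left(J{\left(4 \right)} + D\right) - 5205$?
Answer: $27992$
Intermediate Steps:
$D = 33205$ ($D = -4 + 33209 = 33205$)
$J{\left(w \right)} = -8 + \left(-4 + w\right)^{2}$ ($J{\left(w \right)} = -8 + \left(w - 4\right)^{2} = -8 + \left(-4 + w\right)^{2}$)
$\left(J{\left(4 \right)} + D\right) - 5205 = \left(\left(-8 + \left(-4 + 4\right)^{2}\right) + 33205\right) - 5205 = \left(\left(-8 + 0^{2}\right) + 33205\right) - 5205 = \left(\left(-8 + 0\right) + 33205\right) - 5205 = \left(-8 + 33205\right) - 5205 = 33197 - 5205 = 27992$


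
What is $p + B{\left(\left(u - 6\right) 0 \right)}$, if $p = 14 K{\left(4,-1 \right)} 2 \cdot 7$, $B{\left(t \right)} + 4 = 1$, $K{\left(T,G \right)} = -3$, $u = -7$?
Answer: $-591$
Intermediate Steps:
$B{\left(t \right)} = -3$ ($B{\left(t \right)} = -4 + 1 = -3$)
$p = -588$ ($p = 14 \left(-3\right) 2 \cdot 7 = \left(-42\right) 14 = -588$)
$p + B{\left(\left(u - 6\right) 0 \right)} = -588 - 3 = -591$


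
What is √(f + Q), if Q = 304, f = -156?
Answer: 2*√37 ≈ 12.166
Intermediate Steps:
√(f + Q) = √(-156 + 304) = √148 = 2*√37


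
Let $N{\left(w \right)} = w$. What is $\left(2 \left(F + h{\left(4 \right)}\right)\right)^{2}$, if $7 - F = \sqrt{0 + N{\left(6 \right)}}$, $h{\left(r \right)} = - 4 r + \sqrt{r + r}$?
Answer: $4 \left(9 + \sqrt{6} - 2 \sqrt{2}\right)^{2} \approx 297.29$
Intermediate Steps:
$h{\left(r \right)} = - 4 r + \sqrt{2} \sqrt{r}$ ($h{\left(r \right)} = - 4 r + \sqrt{2 r} = - 4 r + \sqrt{2} \sqrt{r}$)
$F = 7 - \sqrt{6}$ ($F = 7 - \sqrt{0 + 6} = 7 - \sqrt{6} \approx 4.5505$)
$\left(2 \left(F + h{\left(4 \right)}\right)\right)^{2} = \left(2 \left(\left(7 - \sqrt{6}\right) - \left(16 - \sqrt{2} \sqrt{4}\right)\right)\right)^{2} = \left(2 \left(\left(7 - \sqrt{6}\right) - \left(16 - \sqrt{2} \cdot 2\right)\right)\right)^{2} = \left(2 \left(\left(7 - \sqrt{6}\right) - \left(16 - 2 \sqrt{2}\right)\right)\right)^{2} = \left(2 \left(-9 - \sqrt{6} + 2 \sqrt{2}\right)\right)^{2} = \left(-18 - 2 \sqrt{6} + 4 \sqrt{2}\right)^{2}$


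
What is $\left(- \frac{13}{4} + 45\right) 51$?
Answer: $\frac{8517}{4} \approx 2129.3$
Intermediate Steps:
$\left(- \frac{13}{4} + 45\right) 51 = \frac{167}{4} \cdot 51 = \frac{8517}{4}$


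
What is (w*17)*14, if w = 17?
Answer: 4046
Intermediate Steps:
(w*17)*14 = (17*17)*14 = 289*14 = 4046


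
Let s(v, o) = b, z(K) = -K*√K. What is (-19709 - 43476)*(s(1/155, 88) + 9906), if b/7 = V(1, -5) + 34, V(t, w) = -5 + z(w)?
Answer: -638737165 - 2211475*I*√5 ≈ -6.3874e+8 - 4.945e+6*I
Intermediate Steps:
z(K) = -K^(3/2)
V(t, w) = -5 - w^(3/2)
b = 203 + 35*I*√5 (b = 7*((-5 - (-5)^(3/2)) + 34) = 7*((-5 - (-5)*I*√5) + 34) = 7*((-5 + 5*I*√5) + 34) = 7*(29 + 5*I*√5) = 203 + 35*I*√5 ≈ 203.0 + 78.262*I)
s(v, o) = 203 + 35*I*√5
(-19709 - 43476)*(s(1/155, 88) + 9906) = (-19709 - 43476)*((203 + 35*I*√5) + 9906) = -63185*(10109 + 35*I*√5) = -638737165 - 2211475*I*√5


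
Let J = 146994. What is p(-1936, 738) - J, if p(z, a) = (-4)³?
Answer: -147058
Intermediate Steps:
p(z, a) = -64
p(-1936, 738) - J = -64 - 1*146994 = -64 - 146994 = -147058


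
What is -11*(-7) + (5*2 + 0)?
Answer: 87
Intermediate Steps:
-11*(-7) + (5*2 + 0) = 77 + (10 + 0) = 77 + 10 = 87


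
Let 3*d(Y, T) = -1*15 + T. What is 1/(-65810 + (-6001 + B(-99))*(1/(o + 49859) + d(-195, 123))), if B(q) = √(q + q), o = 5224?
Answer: -19887434329539/5605214089291721533 - 7620626727*I*√22/5605214089291721533 ≈ -3.548e-6 - 6.3769e-9*I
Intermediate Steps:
d(Y, T) = -5 + T/3 (d(Y, T) = (-1*15 + T)/3 = (-15 + T)/3 = -5 + T/3)
B(q) = √2*√q (B(q) = √(2*q) = √2*√q)
1/(-65810 + (-6001 + B(-99))*(1/(o + 49859) + d(-195, 123))) = 1/(-65810 + (-6001 + √2*√(-99))*(1/(5224 + 49859) + (-5 + (⅓)*123))) = 1/(-65810 + (-6001 + √2*(3*I*√11))*(1/55083 + (-5 + 41))) = 1/(-65810 + (-6001 + 3*I*√22)*(1/55083 + 36)) = 1/(-65810 + (-6001 + 3*I*√22)*(1982989/55083)) = 1/(-65810 + (-11899916989/55083 + 1982989*I*√22/18361)) = 1/(-15524929219/55083 + 1982989*I*√22/18361)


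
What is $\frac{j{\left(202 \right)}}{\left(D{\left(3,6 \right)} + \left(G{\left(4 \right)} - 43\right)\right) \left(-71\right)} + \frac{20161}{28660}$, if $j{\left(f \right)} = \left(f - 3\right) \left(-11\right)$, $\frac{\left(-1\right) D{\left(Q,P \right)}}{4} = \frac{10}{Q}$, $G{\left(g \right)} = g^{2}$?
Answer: $- \frac{1364279}{22383460} \approx -0.06095$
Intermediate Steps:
$D{\left(Q,P \right)} = - \frac{40}{Q}$ ($D{\left(Q,P \right)} = - 4 \frac{10}{Q} = - \frac{40}{Q}$)
$j{\left(f \right)} = 33 - 11 f$ ($j{\left(f \right)} = \left(-3 + f\right) \left(-11\right) = 33 - 11 f$)
$\frac{j{\left(202 \right)}}{\left(D{\left(3,6 \right)} + \left(G{\left(4 \right)} - 43\right)\right) \left(-71\right)} + \frac{20161}{28660} = \frac{33 - 2222}{\left(- \frac{40}{3} - \left(43 - 4^{2}\right)\right) \left(-71\right)} + \frac{20161}{28660} = \frac{33 - 2222}{\left(\left(-40\right) \frac{1}{3} + \left(16 - 43\right)\right) \left(-71\right)} + 20161 \cdot \frac{1}{28660} = - \frac{2189}{\left(- \frac{40}{3} - 27\right) \left(-71\right)} + \frac{20161}{28660} = - \frac{2189}{\left(- \frac{121}{3}\right) \left(-71\right)} + \frac{20161}{28660} = - \frac{2189}{\frac{8591}{3}} + \frac{20161}{28660} = \left(-2189\right) \frac{3}{8591} + \frac{20161}{28660} = - \frac{597}{781} + \frac{20161}{28660} = - \frac{1364279}{22383460}$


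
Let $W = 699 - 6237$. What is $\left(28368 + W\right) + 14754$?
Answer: $37584$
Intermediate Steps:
$W = -5538$
$\left(28368 + W\right) + 14754 = \left(28368 - 5538\right) + 14754 = 22830 + 14754 = 37584$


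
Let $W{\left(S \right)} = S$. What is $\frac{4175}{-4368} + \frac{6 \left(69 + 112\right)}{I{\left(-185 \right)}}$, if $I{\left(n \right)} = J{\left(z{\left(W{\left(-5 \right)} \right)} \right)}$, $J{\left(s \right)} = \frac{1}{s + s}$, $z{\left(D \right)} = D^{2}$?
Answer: $\frac{237178225}{4368} \approx 54299.0$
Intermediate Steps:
$J{\left(s \right)} = \frac{1}{2 s}$
$I{\left(n \right)} = \frac{1}{50}$ ($I{\left(n \right)} = \frac{1}{2 \left(-5\right)^{2}} = \frac{1}{2 \cdot 25} = \frac{1}{2} \cdot \frac{1}{25} = \frac{1}{50}$)
$\frac{4175}{-4368} + \frac{6 \left(69 + 112\right)}{I{\left(-185 \right)}} = \frac{4175}{-4368} + 6 \left(69 + 112\right) \frac{1}{\frac{1}{50}} = 4175 \left(- \frac{1}{4368}\right) + 6 \cdot 181 \cdot 50 = - \frac{4175}{4368} + 1086 \cdot 50 = - \frac{4175}{4368} + 54300 = \frac{237178225}{4368}$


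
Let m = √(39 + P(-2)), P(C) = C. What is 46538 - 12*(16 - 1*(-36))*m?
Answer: 46538 - 624*√37 ≈ 42742.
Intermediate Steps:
m = √37 (m = √(39 - 2) = √37 ≈ 6.0828)
46538 - 12*(16 - 1*(-36))*m = 46538 - 12*(16 - 1*(-36))*√37 = 46538 - 12*(16 + 36)*√37 = 46538 - 12*52*√37 = 46538 - 624*√37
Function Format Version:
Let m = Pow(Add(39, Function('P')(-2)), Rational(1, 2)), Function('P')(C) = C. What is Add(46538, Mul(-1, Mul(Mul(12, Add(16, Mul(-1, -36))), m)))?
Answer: Add(46538, Mul(-624, Pow(37, Rational(1, 2)))) ≈ 42742.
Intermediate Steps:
m = Pow(37, Rational(1, 2)) (m = Pow(Add(39, -2), Rational(1, 2)) = Pow(37, Rational(1, 2)) ≈ 6.0828)
Add(46538, Mul(-1, Mul(Mul(12, Add(16, Mul(-1, -36))), m))) = Add(46538, Mul(-1, Mul(Mul(12, Add(16, Mul(-1, -36))), Pow(37, Rational(1, 2))))) = Add(46538, Mul(-1, Mul(Mul(12, Add(16, 36)), Pow(37, Rational(1, 2))))) = Add(46538, Mul(-1, Mul(Mul(12, 52), Pow(37, Rational(1, 2))))) = Add(46538, Mul(-1, Mul(624, Pow(37, Rational(1, 2))))) = Add(46538, Mul(-624, Pow(37, Rational(1, 2))))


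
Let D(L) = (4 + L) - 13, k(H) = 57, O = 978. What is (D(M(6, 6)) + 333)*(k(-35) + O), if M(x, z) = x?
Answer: 341550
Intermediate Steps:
D(L) = -9 + L
(D(M(6, 6)) + 333)*(k(-35) + O) = ((-9 + 6) + 333)*(57 + 978) = (-3 + 333)*1035 = 330*1035 = 341550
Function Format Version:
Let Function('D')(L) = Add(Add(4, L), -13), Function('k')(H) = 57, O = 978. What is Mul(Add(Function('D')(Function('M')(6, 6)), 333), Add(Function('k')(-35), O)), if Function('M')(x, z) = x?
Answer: 341550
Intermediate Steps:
Function('D')(L) = Add(-9, L)
Mul(Add(Function('D')(Function('M')(6, 6)), 333), Add(Function('k')(-35), O)) = Mul(Add(Add(-9, 6), 333), Add(57, 978)) = Mul(Add(-3, 333), 1035) = Mul(330, 1035) = 341550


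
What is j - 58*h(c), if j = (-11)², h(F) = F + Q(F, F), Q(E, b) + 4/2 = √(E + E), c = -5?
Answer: 527 - 58*I*√10 ≈ 527.0 - 183.41*I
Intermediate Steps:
Q(E, b) = -2 + √2*√E (Q(E, b) = -2 + √(E + E) = -2 + √(2*E) = -2 + √2*√E)
h(F) = -2 + F + √2*√F (h(F) = F + (-2 + √2*√F) = -2 + F + √2*√F)
j = 121
j - 58*h(c) = 121 - 58*(-2 - 5 + √2*√(-5)) = 121 - 58*(-2 - 5 + √2*(I*√5)) = 121 - 58*(-2 - 5 + I*√10) = 121 - 58*(-7 + I*√10) = 121 + (406 - 58*I*√10) = 527 - 58*I*√10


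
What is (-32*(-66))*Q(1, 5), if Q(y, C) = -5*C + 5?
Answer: -42240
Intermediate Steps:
Q(y, C) = 5 - 5*C
(-32*(-66))*Q(1, 5) = (-32*(-66))*(5 - 5*5) = 2112*(5 - 25) = 2112*(-20) = -42240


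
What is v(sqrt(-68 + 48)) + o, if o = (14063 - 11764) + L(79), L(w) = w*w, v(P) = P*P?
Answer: 8520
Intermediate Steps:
v(P) = P**2
L(w) = w**2
o = 8540 (o = (14063 - 11764) + 79**2 = 2299 + 6241 = 8540)
v(sqrt(-68 + 48)) + o = (sqrt(-68 + 48))**2 + 8540 = (sqrt(-20))**2 + 8540 = (2*I*sqrt(5))**2 + 8540 = -20 + 8540 = 8520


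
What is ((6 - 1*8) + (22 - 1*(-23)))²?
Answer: 1849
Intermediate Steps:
((6 - 1*8) + (22 - 1*(-23)))² = ((6 - 8) + (22 + 23))² = (-2 + 45)² = 43² = 1849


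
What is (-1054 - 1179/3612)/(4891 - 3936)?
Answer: -1269409/1149820 ≈ -1.1040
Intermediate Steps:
(-1054 - 1179/3612)/(4891 - 3936) = (-1054 - 1179*1/3612)/955 = (-1054 - 393/1204)*(1/955) = -1269409/1204*1/955 = -1269409/1149820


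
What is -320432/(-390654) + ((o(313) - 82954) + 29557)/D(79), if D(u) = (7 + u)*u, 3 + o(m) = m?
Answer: -9280816945/1327051638 ≈ -6.9936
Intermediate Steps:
o(m) = -3 + m
D(u) = u*(7 + u)
-320432/(-390654) + ((o(313) - 82954) + 29557)/D(79) = -320432/(-390654) + (((-3 + 313) - 82954) + 29557)/((79*(7 + 79))) = -320432*(-1/390654) + ((310 - 82954) + 29557)/((79*86)) = 160216/195327 + (-82644 + 29557)/6794 = 160216/195327 - 53087*1/6794 = 160216/195327 - 53087/6794 = -9280816945/1327051638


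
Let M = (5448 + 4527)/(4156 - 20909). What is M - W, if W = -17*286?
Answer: 81443111/16753 ≈ 4861.4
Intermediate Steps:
M = -9975/16753 (M = 9975/(-16753) = 9975*(-1/16753) = -9975/16753 ≈ -0.59542)
W = -4862
M - W = -9975/16753 - 1*(-4862) = -9975/16753 + 4862 = 81443111/16753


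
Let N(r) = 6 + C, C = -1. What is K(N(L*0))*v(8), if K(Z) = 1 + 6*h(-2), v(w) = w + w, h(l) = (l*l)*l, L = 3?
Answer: -752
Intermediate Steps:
N(r) = 5 (N(r) = 6 - 1 = 5)
h(l) = l**3 (h(l) = l**2*l = l**3)
v(w) = 2*w
K(Z) = -47 (K(Z) = 1 + 6*(-2)**3 = 1 + 6*(-8) = 1 - 48 = -47)
K(N(L*0))*v(8) = -94*8 = -47*16 = -752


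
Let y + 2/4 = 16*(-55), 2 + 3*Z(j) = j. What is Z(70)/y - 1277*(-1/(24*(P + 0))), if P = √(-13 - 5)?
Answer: -136/5283 - 1277*I*√2/144 ≈ -0.025743 - 12.541*I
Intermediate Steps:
Z(j) = -⅔ + j/3
P = 3*I*√2 (P = √(-18) = 3*I*√2 ≈ 4.2426*I)
y = -1761/2 (y = -½ + 16*(-55) = -½ - 880 = -1761/2 ≈ -880.50)
Z(70)/y - 1277*(-1/(24*(P + 0))) = (-⅔ + (⅓)*70)/(-1761/2) - 1277*(-1/(24*(3*I*√2 + 0))) = (-⅔ + 70/3)*(-2/1761) - 1277*I*√2/144 = (68/3)*(-2/1761) - 1277*I*√2/144 = -136/5283 - 1277*I*√2/144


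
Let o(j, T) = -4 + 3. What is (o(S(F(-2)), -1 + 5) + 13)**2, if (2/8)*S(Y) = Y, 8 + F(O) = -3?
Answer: 144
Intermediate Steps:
F(O) = -11 (F(O) = -8 - 3 = -11)
S(Y) = 4*Y
o(j, T) = -1
(o(S(F(-2)), -1 + 5) + 13)**2 = (-1 + 13)**2 = 12**2 = 144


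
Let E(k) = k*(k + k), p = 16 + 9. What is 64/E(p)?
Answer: 32/625 ≈ 0.051200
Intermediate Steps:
p = 25
E(k) = 2*k**2 (E(k) = k*(2*k) = 2*k**2)
64/E(p) = 64/((2*25**2)) = 64/((2*625)) = 64/1250 = 64*(1/1250) = 32/625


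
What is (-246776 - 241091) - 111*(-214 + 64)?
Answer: -471217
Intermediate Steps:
(-246776 - 241091) - 111*(-214 + 64) = -487867 - 111*(-150) = -487867 + 16650 = -471217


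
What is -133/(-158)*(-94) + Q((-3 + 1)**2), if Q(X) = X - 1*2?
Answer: -6093/79 ≈ -77.127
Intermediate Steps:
Q(X) = -2 + X (Q(X) = X - 2 = -2 + X)
-133/(-158)*(-94) + Q((-3 + 1)**2) = -133/(-158)*(-94) + (-2 + (-3 + 1)**2) = -133*(-1/158)*(-94) + (-2 + (-2)**2) = (133/158)*(-94) + (-2 + 4) = -6251/79 + 2 = -6093/79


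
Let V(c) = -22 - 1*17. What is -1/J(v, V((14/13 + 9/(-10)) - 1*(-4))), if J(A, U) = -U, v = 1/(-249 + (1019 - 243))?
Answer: -1/39 ≈ -0.025641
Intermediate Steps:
V(c) = -39 (V(c) = -22 - 17 = -39)
v = 1/527 (v = 1/(-249 + 776) = 1/527 ≈ 0.0018975)
-1/J(v, V((14/13 + 9/(-10)) - 1*(-4))) = -1/((-1*(-39))) = -1/39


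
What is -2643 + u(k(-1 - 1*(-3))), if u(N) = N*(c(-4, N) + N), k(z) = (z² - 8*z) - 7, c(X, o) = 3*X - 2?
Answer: -2016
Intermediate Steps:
c(X, o) = -2 + 3*X
k(z) = -7 + z² - 8*z
u(N) = N*(-14 + N) (u(N) = N*((-2 + 3*(-4)) + N) = N*((-2 - 12) + N) = N*(-14 + N))
-2643 + u(k(-1 - 1*(-3))) = -2643 + (-7 + (-1 - 1*(-3))² - 8*(-1 - 1*(-3)))*(-14 + (-7 + (-1 - 1*(-3))² - 8*(-1 - 1*(-3)))) = -2643 + (-7 + (-1 + 3)² - 8*(-1 + 3))*(-14 + (-7 + (-1 + 3)² - 8*(-1 + 3))) = -2643 + (-7 + 2² - 8*2)*(-14 + (-7 + 2² - 8*2)) = -2643 + (-7 + 4 - 16)*(-14 + (-7 + 4 - 16)) = -2643 - 19*(-14 - 19) = -2643 - 19*(-33) = -2643 + 627 = -2016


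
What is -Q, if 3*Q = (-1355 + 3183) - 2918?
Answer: 1090/3 ≈ 363.33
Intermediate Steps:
Q = -1090/3 (Q = ((-1355 + 3183) - 2918)/3 = (1828 - 2918)/3 = (⅓)*(-1090) = -1090/3 ≈ -363.33)
-Q = -1*(-1090/3) = 1090/3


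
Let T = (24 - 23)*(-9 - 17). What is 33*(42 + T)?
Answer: 528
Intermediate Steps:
T = -26 (T = 1*(-26) = -26)
33*(42 + T) = 33*(42 - 26) = 33*16 = 528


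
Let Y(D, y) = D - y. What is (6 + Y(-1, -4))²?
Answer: 81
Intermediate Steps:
(6 + Y(-1, -4))² = (6 + (-1 - 1*(-4)))² = (6 + (-1 + 4))² = (6 + 3)² = 9² = 81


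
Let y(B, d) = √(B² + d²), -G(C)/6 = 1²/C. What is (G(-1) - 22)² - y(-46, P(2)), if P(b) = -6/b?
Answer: 256 - 5*√85 ≈ 209.90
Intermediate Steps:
G(C) = -6/C (G(C) = -6*1²/C = -6/C)
(G(-1) - 22)² - y(-46, P(2)) = (-6/(-1) - 22)² - √((-46)² + (-6/2)²) = (-6*(-1) - 22)² - √(2116 + (-6*½)²) = (6 - 22)² - √(2116 + (-3)²) = (-16)² - √(2116 + 9) = 256 - √2125 = 256 - 5*√85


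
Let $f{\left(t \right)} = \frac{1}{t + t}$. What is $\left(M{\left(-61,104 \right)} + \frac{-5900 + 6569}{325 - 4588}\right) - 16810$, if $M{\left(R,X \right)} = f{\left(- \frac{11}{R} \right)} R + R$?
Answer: $- \frac{532713649}{31262} \approx -17040.0$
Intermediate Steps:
$f{\left(t \right)} = \frac{1}{2 t}$
$M{\left(R,X \right)} = R - \frac{R^{2}}{22}$ ($M{\left(R,X \right)} = \frac{1}{2 \left(- \frac{11}{R}\right)} R + R = \frac{\left(- \frac{1}{11}\right) R}{2} R + R = - \frac{R}{22} R + R = - \frac{R^{2}}{22} + R = R - \frac{R^{2}}{22}$)
$\left(M{\left(-61,104 \right)} + \frac{-5900 + 6569}{325 - 4588}\right) - 16810 = \left(\frac{1}{22} \left(-61\right) \left(22 - -61\right) + \frac{-5900 + 6569}{325 - 4588}\right) - 16810 = \left(\frac{1}{22} \left(-61\right) \left(22 + 61\right) + \frac{669}{-4263}\right) - 16810 = \left(\frac{1}{22} \left(-61\right) 83 + 669 \left(- \frac{1}{4263}\right)\right) - 16810 = \left(- \frac{5063}{22} - \frac{223}{1421}\right) - 16810 = - \frac{7199429}{31262} - 16810 = - \frac{532713649}{31262}$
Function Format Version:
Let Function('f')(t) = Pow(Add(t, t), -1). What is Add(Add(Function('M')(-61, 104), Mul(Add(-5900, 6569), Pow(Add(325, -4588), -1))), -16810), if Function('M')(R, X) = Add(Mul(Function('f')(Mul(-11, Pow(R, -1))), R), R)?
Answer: Rational(-532713649, 31262) ≈ -17040.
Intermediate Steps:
Function('f')(t) = Mul(Rational(1, 2), Pow(t, -1)) (Function('f')(t) = Pow(Mul(2, t), -1) = Mul(Rational(1, 2), Pow(t, -1)))
Function('M')(R, X) = Add(R, Mul(Rational(-1, 22), Pow(R, 2))) (Function('M')(R, X) = Add(Mul(Mul(Rational(1, 2), Pow(Mul(-11, Pow(R, -1)), -1)), R), R) = Add(Mul(Mul(Rational(1, 2), Mul(Rational(-1, 11), R)), R), R) = Add(Mul(Mul(Rational(-1, 22), R), R), R) = Add(Mul(Rational(-1, 22), Pow(R, 2)), R) = Add(R, Mul(Rational(-1, 22), Pow(R, 2))))
Add(Add(Function('M')(-61, 104), Mul(Add(-5900, 6569), Pow(Add(325, -4588), -1))), -16810) = Add(Add(Mul(Rational(1, 22), -61, Add(22, Mul(-1, -61))), Mul(Add(-5900, 6569), Pow(Add(325, -4588), -1))), -16810) = Add(Add(Mul(Rational(1, 22), -61, Add(22, 61)), Mul(669, Pow(-4263, -1))), -16810) = Add(Add(Mul(Rational(1, 22), -61, 83), Mul(669, Rational(-1, 4263))), -16810) = Add(Add(Rational(-5063, 22), Rational(-223, 1421)), -16810) = Add(Rational(-7199429, 31262), -16810) = Rational(-532713649, 31262)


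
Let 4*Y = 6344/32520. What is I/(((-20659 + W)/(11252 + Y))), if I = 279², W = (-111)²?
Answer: -4747219347411/45191960 ≈ -1.0505e+5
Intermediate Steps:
W = 12321
Y = 793/16260 (Y = (6344/32520)/4 = (6344*(1/32520))/4 = (¼)*(793/4065) = 793/16260 ≈ 0.048770)
I = 77841
I/(((-20659 + W)/(11252 + Y))) = 77841/(((-20659 + 12321)/(11252 + 793/16260))) = 77841/((-8338/182958313/16260)) = 77841/((-8338*16260/182958313)) = 77841/(-135575880/182958313) = 77841*(-182958313/135575880) = -4747219347411/45191960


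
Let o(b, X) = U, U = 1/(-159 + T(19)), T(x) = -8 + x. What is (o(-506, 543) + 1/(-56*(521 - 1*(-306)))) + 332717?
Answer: 570125207433/1713544 ≈ 3.3272e+5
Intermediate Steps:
U = -1/148 (U = 1/(-159 + (-8 + 19)) = 1/(-159 + 11) = 1/(-148) = -1/148 ≈ -0.0067568)
o(b, X) = -1/148
(o(-506, 543) + 1/(-56*(521 - 1*(-306)))) + 332717 = (-1/148 + 1/(-56*(521 - 1*(-306)))) + 332717 = (-1/148 + 1/(-56*(521 + 306))) + 332717 = (-1/148 + 1/(-56*827)) + 332717 = (-1/148 + 1/(-46312)) + 332717 = (-1/148 - 1/46312) + 332717 = -11615/1713544 + 332717 = 570125207433/1713544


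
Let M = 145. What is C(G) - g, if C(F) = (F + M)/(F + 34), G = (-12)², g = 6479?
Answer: -1152973/178 ≈ -6477.4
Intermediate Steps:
G = 144
C(F) = (145 + F)/(34 + F) (C(F) = (F + 145)/(F + 34) = (145 + F)/(34 + F))
C(G) - g = (145 + 144)/(34 + 144) - 1*6479 = 289/178 - 6479 = -1152973/178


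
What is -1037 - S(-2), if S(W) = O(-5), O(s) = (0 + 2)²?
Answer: -1041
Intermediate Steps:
O(s) = 4 (O(s) = 2² = 4)
S(W) = 4
-1037 - S(-2) = -1037 - 1*4 = -1037 - 4 = -1041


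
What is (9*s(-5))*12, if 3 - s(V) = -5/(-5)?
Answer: 216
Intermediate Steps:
s(V) = 2 (s(V) = 3 - (-5)/(-5) = 3 - (-5)*(-1)/5 = 3 - 1*1 = 3 - 1 = 2)
(9*s(-5))*12 = (9*2)*12 = 18*12 = 216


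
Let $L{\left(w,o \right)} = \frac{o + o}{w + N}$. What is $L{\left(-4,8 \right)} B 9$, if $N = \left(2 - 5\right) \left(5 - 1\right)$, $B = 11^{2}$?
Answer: $-1089$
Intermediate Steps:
$B = 121$
$N = -12$ ($N = \left(-3\right) 4 = -12$)
$L{\left(w,o \right)} = \frac{2 o}{-12 + w}$ ($L{\left(w,o \right)} = \frac{o + o}{w - 12} = \frac{2 o}{-12 + w}$)
$L{\left(-4,8 \right)} B 9 = 2 \cdot 8 \frac{1}{-12 - 4} \cdot 121 \cdot 9 = 2 \cdot 8 \frac{1}{-16} \cdot 121 \cdot 9 = 2 \cdot 8 \left(- \frac{1}{16}\right) 121 \cdot 9 = \left(-1\right) 121 \cdot 9 = \left(-121\right) 9 = -1089$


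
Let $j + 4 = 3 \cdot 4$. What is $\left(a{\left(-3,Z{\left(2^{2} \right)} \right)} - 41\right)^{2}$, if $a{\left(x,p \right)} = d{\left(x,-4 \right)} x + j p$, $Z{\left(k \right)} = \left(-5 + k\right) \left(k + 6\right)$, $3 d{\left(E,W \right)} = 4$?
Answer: $15625$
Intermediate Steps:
$d{\left(E,W \right)} = \frac{4}{3}$ ($d{\left(E,W \right)} = \frac{1}{3} \cdot 4 = \frac{4}{3}$)
$j = 8$ ($j = -4 + 3 \cdot 4 = -4 + 12 = 8$)
$Z{\left(k \right)} = \left(-5 + k\right) \left(6 + k\right)$
$a{\left(x,p \right)} = 8 p + \frac{4 x}{3}$ ($a{\left(x,p \right)} = \frac{4 x}{3} + 8 p = 8 p + \frac{4 x}{3}$)
$\left(a{\left(-3,Z{\left(2^{2} \right)} \right)} - 41\right)^{2} = \left(\left(8 \left(-30 + 2^{2} + \left(2^{2}\right)^{2}\right) + \frac{4}{3} \left(-3\right)\right) - 41\right)^{2} = \left(\left(8 \left(-30 + 4 + 4^{2}\right) - 4\right) - 41\right)^{2} = \left(\left(8 \left(-30 + 4 + 16\right) - 4\right) - 41\right)^{2} = \left(\left(8 \left(-10\right) - 4\right) - 41\right)^{2} = \left(\left(-80 - 4\right) - 41\right)^{2} = \left(-84 - 41\right)^{2} = \left(-125\right)^{2} = 15625$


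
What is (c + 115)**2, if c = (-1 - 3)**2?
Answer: 17161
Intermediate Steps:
c = 16 (c = (-4)**2 = 16)
(c + 115)**2 = (16 + 115)**2 = 131**2 = 17161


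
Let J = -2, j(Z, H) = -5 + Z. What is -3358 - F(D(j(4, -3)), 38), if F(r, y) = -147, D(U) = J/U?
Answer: -3211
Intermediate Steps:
D(U) = -2/U
-3358 - F(D(j(4, -3)), 38) = -3358 - 1*(-147) = -3358 + 147 = -3211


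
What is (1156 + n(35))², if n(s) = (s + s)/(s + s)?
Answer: 1338649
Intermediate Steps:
n(s) = 1 (n(s) = (2*s)/((2*s)) = (2*s)*(1/(2*s)) = 1)
(1156 + n(35))² = (1156 + 1)² = 1157² = 1338649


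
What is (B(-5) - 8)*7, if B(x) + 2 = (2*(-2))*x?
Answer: 70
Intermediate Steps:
B(x) = -2 - 4*x (B(x) = -2 + (2*(-2))*x = -2 - 4*x)
(B(-5) - 8)*7 = ((-2 - 4*(-5)) - 8)*7 = ((-2 + 20) - 8)*7 = (18 - 8)*7 = 10*7 = 70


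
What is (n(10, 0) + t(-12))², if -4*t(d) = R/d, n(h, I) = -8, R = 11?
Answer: 139129/2304 ≈ 60.386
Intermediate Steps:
t(d) = -11/(4*d)
(n(10, 0) + t(-12))² = (-8 - 11/4/(-12))² = (-8 - 11/4*(-1/12))² = (-8 + 11/48)² = (-373/48)² = 139129/2304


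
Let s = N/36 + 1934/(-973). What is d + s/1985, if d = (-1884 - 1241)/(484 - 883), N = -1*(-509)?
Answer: 1479271361/188725860 ≈ 7.8382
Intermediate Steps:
N = 509
d = 3125/399 (d = -3125/(-399) = -3125*(-1/399) = 3125/399 ≈ 7.8321)
s = 425633/35028 (s = 509/36 + 1934/(-973) = 509*(1/36) + 1934*(-1/973) = 509/36 - 1934/973 = 425633/35028 ≈ 12.151)
d + s/1985 = 3125/399 + (425633/35028)/1985 = 3125/399 + (425633/35028)*(1/1985) = 3125/399 + 425633/69530580 = 1479271361/188725860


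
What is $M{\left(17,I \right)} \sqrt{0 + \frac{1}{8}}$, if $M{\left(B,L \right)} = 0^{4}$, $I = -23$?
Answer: $0$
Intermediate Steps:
$M{\left(B,L \right)} = 0$
$M{\left(17,I \right)} \sqrt{0 + \frac{1}{8}} = 0 \sqrt{0 + \frac{1}{8}} = \frac{0}{2 \sqrt{2}} = 0 \frac{\sqrt{2}}{4} = 0$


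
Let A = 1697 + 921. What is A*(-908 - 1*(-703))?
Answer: -536690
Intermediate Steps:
A = 2618
A*(-908 - 1*(-703)) = 2618*(-908 - 1*(-703)) = 2618*(-908 + 703) = 2618*(-205) = -536690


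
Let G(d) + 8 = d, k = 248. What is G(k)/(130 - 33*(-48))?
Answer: 120/857 ≈ 0.14002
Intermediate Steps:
G(d) = -8 + d
G(k)/(130 - 33*(-48)) = (-8 + 248)/(130 - 33*(-48)) = 240/(130 + 1584) = 240/1714 = 240*(1/1714) = 120/857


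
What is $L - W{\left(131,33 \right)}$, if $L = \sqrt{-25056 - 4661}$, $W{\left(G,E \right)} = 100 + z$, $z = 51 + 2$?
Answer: $-153 + i \sqrt{29717} \approx -153.0 + 172.39 i$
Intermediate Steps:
$z = 53$
$W{\left(G,E \right)} = 153$ ($W{\left(G,E \right)} = 100 + 53 = 153$)
$L = i \sqrt{29717}$ ($L = \sqrt{-29717} = i \sqrt{29717} \approx 172.39 i$)
$L - W{\left(131,33 \right)} = i \sqrt{29717} - 153 = -153 + i \sqrt{29717}$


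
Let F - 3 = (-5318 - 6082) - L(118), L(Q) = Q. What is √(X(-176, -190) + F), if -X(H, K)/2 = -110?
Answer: 3*I*√1255 ≈ 106.28*I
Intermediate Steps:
X(H, K) = 220 (X(H, K) = -2*(-110) = 220)
F = -11515 (F = 3 + ((-5318 - 6082) - 1*118) = 3 + (-11400 - 118) = 3 - 11518 = -11515)
√(X(-176, -190) + F) = √(220 - 11515) = √(-11295) = 3*I*√1255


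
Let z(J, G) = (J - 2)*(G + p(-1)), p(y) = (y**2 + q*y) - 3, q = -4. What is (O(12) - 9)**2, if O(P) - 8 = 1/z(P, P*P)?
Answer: 2128681/2131600 ≈ 0.99863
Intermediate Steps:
p(y) = -3 + y**2 - 4*y (p(y) = (y**2 - 4*y) - 3 = -3 + y**2 - 4*y)
z(J, G) = (-2 + J)*(2 + G) (z(J, G) = (J - 2)*(G + (-3 + (-1)**2 - 4*(-1))) = (-2 + J)*(G + (-3 + 1 + 4)) = (-2 + J)*(G + 2) = (-2 + J)*(2 + G))
O(P) = 8 + 1/(-4 + P**3 - 2*P**2 + 2*P) (O(P) = 8 + 1/(-4 - 2*P*P + 2*P + (P*P)*P) = 8 + 1/(-4 - 2*P**2 + 2*P + P**2*P) = 8 + 1/(-4 - 2*P**2 + 2*P + P**3) = 8 + 1/(-4 + P**3 - 2*P**2 + 2*P))
(O(12) - 9)**2 = ((31 - 16*12 - 8*12**3 + 16*12**2)/(4 - 1*12**3 - 2*12 + 2*12**2) - 9)**2 = ((31 - 192 - 8*1728 + 16*144)/(4 - 1*1728 - 24 + 2*144) - 9)**2 = ((31 - 192 - 13824 + 2304)/(4 - 1728 - 24 + 288) - 9)**2 = (-11681/(-1460) - 9)**2 = (-1/1460*(-11681) - 9)**2 = (11681/1460 - 9)**2 = (-1459/1460)**2 = 2128681/2131600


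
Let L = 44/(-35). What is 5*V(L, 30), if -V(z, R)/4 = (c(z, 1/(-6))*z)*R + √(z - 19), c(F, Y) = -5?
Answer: -26400/7 - 4*I*√24815/7 ≈ -3771.4 - 90.016*I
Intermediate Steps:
L = -44/35 (L = 44*(-1/35) = -44/35 ≈ -1.2571)
V(z, R) = -4*√(-19 + z) + 20*R*z (V(z, R) = -4*((-5*z)*R + √(z - 19)) = -4*(-5*R*z + √(-19 + z)) = -4*(√(-19 + z) - 5*R*z) = -4*√(-19 + z) + 20*R*z)
5*V(L, 30) = 5*(-4*√(-19 - 44/35) + 20*30*(-44/35)) = 5*(-4*I*√24815/35 - 5280/7) = 5*(-5280/7 - 4*I*√24815/35) = -26400/7 - 4*I*√24815/7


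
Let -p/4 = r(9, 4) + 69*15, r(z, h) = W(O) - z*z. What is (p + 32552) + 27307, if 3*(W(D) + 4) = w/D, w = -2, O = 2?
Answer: 168181/3 ≈ 56060.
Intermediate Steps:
W(D) = -4 - 2/(3*D) (W(D) = -4 + (-2/D)/3 = -4 - 2/(3*D))
r(z, h) = -13/3 - z**2 (r(z, h) = (-4 - 2/3/2) - z*z = (-4 - 2/3*1/2) - z**2 = (-4 - 1/3) - z**2 = -13/3 - z**2)
p = -11396/3 (p = -4*((-13/3 - 1*9**2) + 69*15) = -4*((-13/3 - 1*81) + 1035) = -4*((-13/3 - 81) + 1035) = -4*(-256/3 + 1035) = -4*2849/3 = -11396/3 ≈ -3798.7)
(p + 32552) + 27307 = (-11396/3 + 32552) + 27307 = 86260/3 + 27307 = 168181/3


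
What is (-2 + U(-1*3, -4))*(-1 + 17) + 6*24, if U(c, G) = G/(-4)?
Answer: 128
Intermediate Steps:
U(c, G) = -G/4 (U(c, G) = G*(-¼) = -G/4)
(-2 + U(-1*3, -4))*(-1 + 17) + 6*24 = (-2 - ¼*(-4))*(-1 + 17) + 6*24 = (-2 + 1)*16 + 144 = -1*16 + 144 = -16 + 144 = 128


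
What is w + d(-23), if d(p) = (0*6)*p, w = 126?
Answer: 126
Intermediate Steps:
d(p) = 0 (d(p) = 0*p = 0)
w + d(-23) = 126 + 0 = 126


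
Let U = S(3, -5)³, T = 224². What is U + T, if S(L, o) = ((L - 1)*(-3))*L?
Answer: 44344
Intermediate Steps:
S(L, o) = L*(3 - 3*L) (S(L, o) = ((-1 + L)*(-3))*L = (3 - 3*L)*L = L*(3 - 3*L))
T = 50176
U = -5832 (U = (3*3*(1 - 1*3))³ = (3*3*(1 - 3))³ = (3*3*(-2))³ = (-18)³ = -5832)
U + T = -5832 + 50176 = 44344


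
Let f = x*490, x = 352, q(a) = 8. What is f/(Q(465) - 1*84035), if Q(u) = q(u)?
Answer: -172480/84027 ≈ -2.0527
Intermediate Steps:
Q(u) = 8
f = 172480 (f = 352*490 = 172480)
f/(Q(465) - 1*84035) = 172480/(8 - 1*84035) = 172480/(8 - 84035) = 172480/(-84027) = 172480*(-1/84027) = -172480/84027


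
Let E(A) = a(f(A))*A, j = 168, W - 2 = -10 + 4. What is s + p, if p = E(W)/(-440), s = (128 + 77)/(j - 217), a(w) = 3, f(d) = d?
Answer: -22403/5390 ≈ -4.1564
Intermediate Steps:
W = -4 (W = 2 + (-10 + 4) = 2 - 6 = -4)
s = -205/49 (s = (128 + 77)/(168 - 217) = 205/(-49) = 205*(-1/49) = -205/49 ≈ -4.1837)
E(A) = 3*A
p = 3/110 (p = (3*(-4))/(-440) = -12*(-1/440) = 3/110 ≈ 0.027273)
s + p = -205/49 + 3/110 = -22403/5390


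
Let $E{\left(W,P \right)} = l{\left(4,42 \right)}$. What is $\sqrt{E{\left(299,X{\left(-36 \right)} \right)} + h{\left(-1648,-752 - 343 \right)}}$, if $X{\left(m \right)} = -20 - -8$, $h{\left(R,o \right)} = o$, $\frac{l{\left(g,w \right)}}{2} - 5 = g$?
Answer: $i \sqrt{1077} \approx 32.818 i$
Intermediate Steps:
$l{\left(g,w \right)} = 10 + 2 g$
$X{\left(m \right)} = -12$ ($X{\left(m \right)} = -20 + 8 = -12$)
$E{\left(W,P \right)} = 18$ ($E{\left(W,P \right)} = 10 + 2 \cdot 4 = 10 + 8 = 18$)
$\sqrt{E{\left(299,X{\left(-36 \right)} \right)} + h{\left(-1648,-752 - 343 \right)}} = \sqrt{18 - 1095} = \sqrt{-1077} = i \sqrt{1077}$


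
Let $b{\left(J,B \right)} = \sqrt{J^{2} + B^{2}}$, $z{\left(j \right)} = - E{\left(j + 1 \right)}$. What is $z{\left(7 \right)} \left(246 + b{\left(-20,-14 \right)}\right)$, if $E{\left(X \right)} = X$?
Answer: $-1968 - 16 \sqrt{149} \approx -2163.3$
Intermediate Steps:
$z{\left(j \right)} = -1 - j$ ($z{\left(j \right)} = - (j + 1) = - (1 + j) = -1 - j$)
$b{\left(J,B \right)} = \sqrt{B^{2} + J^{2}}$
$z{\left(7 \right)} \left(246 + b{\left(-20,-14 \right)}\right) = \left(-1 - 7\right) \left(246 + \sqrt{\left(-14\right)^{2} + \left(-20\right)^{2}}\right) = \left(-1 - 7\right) \left(246 + \sqrt{196 + 400}\right) = - 8 \left(246 + \sqrt{596}\right) = - 8 \left(246 + 2 \sqrt{149}\right) = -1968 - 16 \sqrt{149}$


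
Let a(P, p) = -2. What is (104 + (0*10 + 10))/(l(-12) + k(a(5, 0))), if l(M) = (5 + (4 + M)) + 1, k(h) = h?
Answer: -57/2 ≈ -28.500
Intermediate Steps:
l(M) = 10 + M (l(M) = (9 + M) + 1 = 10 + M)
(104 + (0*10 + 10))/(l(-12) + k(a(5, 0))) = (104 + (0*10 + 10))/((10 - 12) - 2) = (104 + (0 + 10))/(-2 - 2) = (104 + 10)/(-4) = 114*(-¼) = -57/2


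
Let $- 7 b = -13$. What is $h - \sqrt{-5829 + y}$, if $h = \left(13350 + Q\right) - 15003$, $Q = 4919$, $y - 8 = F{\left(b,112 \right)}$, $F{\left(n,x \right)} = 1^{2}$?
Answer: $3266 - 2 i \sqrt{1455} \approx 3266.0 - 76.289 i$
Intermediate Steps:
$b = \frac{13}{7}$ ($b = \left(- \frac{1}{7}\right) \left(-13\right) = \frac{13}{7} \approx 1.8571$)
$F{\left(n,x \right)} = 1$
$y = 9$ ($y = 8 + 1 = 9$)
$h = 3266$ ($h = \left(13350 + 4919\right) - 15003 = 18269 - 15003 = 3266$)
$h - \sqrt{-5829 + y} = 3266 - \sqrt{-5829 + 9} = 3266 - \sqrt{-5820} = 3266 - 2 i \sqrt{1455}$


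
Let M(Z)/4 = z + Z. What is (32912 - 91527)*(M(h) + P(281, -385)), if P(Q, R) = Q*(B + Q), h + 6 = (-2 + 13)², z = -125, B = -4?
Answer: -4560071155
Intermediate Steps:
h = 115 (h = -6 + (-2 + 13)² = -6 + 11² = -6 + 121 = 115)
P(Q, R) = Q*(-4 + Q)
M(Z) = -500 + 4*Z (M(Z) = 4*(-125 + Z) = -500 + 4*Z)
(32912 - 91527)*(M(h) + P(281, -385)) = (32912 - 91527)*((-500 + 4*115) + 281*(-4 + 281)) = -58615*((-500 + 460) + 281*277) = -58615*(-40 + 77837) = -58615*77797 = -4560071155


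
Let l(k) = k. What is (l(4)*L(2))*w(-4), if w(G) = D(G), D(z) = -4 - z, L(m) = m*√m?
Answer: 0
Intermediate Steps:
L(m) = m^(3/2)
w(G) = -4 - G
(l(4)*L(2))*w(-4) = (4*2^(3/2))*(-4 - 1*(-4)) = (4*(2*√2))*(-4 + 4) = (8*√2)*0 = 0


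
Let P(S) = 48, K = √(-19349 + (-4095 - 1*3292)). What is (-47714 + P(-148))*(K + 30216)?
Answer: -1440275856 - 190664*I*√1671 ≈ -1.4403e+9 - 7.7939e+6*I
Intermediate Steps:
K = 4*I*√1671 (K = √(-19349 + (-4095 - 3292)) = √(-19349 - 7387) = √(-26736) = 4*I*√1671 ≈ 163.51*I)
(-47714 + P(-148))*(K + 30216) = (-47714 + 48)*(4*I*√1671 + 30216) = -47666*(30216 + 4*I*√1671) = -1440275856 - 190664*I*√1671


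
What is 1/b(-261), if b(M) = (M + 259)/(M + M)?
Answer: 261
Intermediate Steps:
b(M) = (259 + M)/(2*M) (b(M) = (259 + M)/((2*M)) = (259 + M)*(1/(2*M)) = (259 + M)/(2*M))
1/b(-261) = 1/((½)*(259 - 261)/(-261)) = 1/((½)*(-1/261)*(-2)) = 1/(1/261) = 261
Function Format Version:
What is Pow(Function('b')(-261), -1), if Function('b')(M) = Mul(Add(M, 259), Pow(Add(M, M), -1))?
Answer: 261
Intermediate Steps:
Function('b')(M) = Mul(Rational(1, 2), Pow(M, -1), Add(259, M)) (Function('b')(M) = Mul(Add(259, M), Pow(Mul(2, M), -1)) = Mul(Add(259, M), Mul(Rational(1, 2), Pow(M, -1))) = Mul(Rational(1, 2), Pow(M, -1), Add(259, M)))
Pow(Function('b')(-261), -1) = Pow(Mul(Rational(1, 2), Pow(-261, -1), Add(259, -261)), -1) = Pow(Mul(Rational(1, 2), Rational(-1, 261), -2), -1) = Pow(Rational(1, 261), -1) = 261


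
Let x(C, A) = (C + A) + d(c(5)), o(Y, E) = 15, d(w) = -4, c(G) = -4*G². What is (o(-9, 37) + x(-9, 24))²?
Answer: 676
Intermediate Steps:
x(C, A) = -4 + A + C (x(C, A) = (C + A) - 4 = (A + C) - 4 = -4 + A + C)
(o(-9, 37) + x(-9, 24))² = (15 + (-4 + 24 - 9))² = (15 + 11)² = 26² = 676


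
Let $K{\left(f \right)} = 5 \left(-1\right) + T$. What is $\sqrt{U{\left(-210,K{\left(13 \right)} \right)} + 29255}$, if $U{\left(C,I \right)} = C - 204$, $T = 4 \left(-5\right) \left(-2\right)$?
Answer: $\sqrt{28841} \approx 169.83$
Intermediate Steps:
$T = 40$ ($T = \left(-20\right) \left(-2\right) = 40$)
$K{\left(f \right)} = 35$ ($K{\left(f \right)} = 5 \left(-1\right) + 40 = -5 + 40 = 35$)
$U{\left(C,I \right)} = -204 + C$
$\sqrt{U{\left(-210,K{\left(13 \right)} \right)} + 29255} = \sqrt{\left(-204 - 210\right) + 29255} = \sqrt{-414 + 29255} = \sqrt{28841}$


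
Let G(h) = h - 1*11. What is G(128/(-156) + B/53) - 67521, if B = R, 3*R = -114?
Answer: -139591822/2067 ≈ -67534.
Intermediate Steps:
R = -38 (R = (⅓)*(-114) = -38)
B = -38
G(h) = -11 + h (G(h) = h - 11 = -11 + h)
G(128/(-156) + B/53) - 67521 = (-11 + (128/(-156) - 38/53)) - 67521 = (-11 + (128*(-1/156) - 38*1/53)) - 67521 = (-11 + (-32/39 - 38/53)) - 67521 = (-11 - 3178/2067) - 67521 = -25915/2067 - 67521 = -139591822/2067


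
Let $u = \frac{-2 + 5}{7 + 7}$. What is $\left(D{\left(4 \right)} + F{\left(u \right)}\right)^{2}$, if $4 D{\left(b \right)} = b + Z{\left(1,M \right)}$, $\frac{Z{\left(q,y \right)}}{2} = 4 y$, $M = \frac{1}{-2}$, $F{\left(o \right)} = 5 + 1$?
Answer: $36$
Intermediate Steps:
$u = \frac{3}{14} \approx 0.21429$
$F{\left(o \right)} = 6$
$M = - \frac{1}{2} \approx -0.5$
$Z{\left(q,y \right)} = 8 y$ ($Z{\left(q,y \right)} = 2 \cdot 4 y = 8 y$)
$D{\left(b \right)} = -1 + \frac{b}{4}$ ($D{\left(b \right)} = \frac{b + 8 \left(- \frac{1}{2}\right)}{4} = \frac{b - 4}{4} = \frac{-4 + b}{4} = -1 + \frac{b}{4}$)
$\left(D{\left(4 \right)} + F{\left(u \right)}\right)^{2} = \left(\left(-1 + \frac{1}{4} \cdot 4\right) + 6\right)^{2} = \left(\left(-1 + 1\right) + 6\right)^{2} = \left(0 + 6\right)^{2} = 6^{2} = 36$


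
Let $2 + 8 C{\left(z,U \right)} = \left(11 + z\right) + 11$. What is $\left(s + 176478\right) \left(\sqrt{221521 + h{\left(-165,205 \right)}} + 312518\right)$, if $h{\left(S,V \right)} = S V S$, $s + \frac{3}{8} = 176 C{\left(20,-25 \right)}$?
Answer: $\frac{221709800999}{4} + \frac{1418861 \sqrt{5802646}}{8} \approx 5.5855 \cdot 10^{10}$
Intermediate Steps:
$C{\left(z,U \right)} = \frac{5}{2} + \frac{z}{8}$ ($C{\left(z,U \right)} = - \frac{1}{4} + \frac{\left(11 + z\right) + 11}{8} = - \frac{1}{4} + \frac{22 + z}{8} = - \frac{1}{4} + \left(\frac{11}{4} + \frac{z}{8}\right) = \frac{5}{2} + \frac{z}{8}$)
$s = \frac{7037}{8}$ ($s = - \frac{3}{8} + 176 \left(\frac{5}{2} + \frac{1}{8} \cdot 20\right) = - \frac{3}{8} + 176 \left(\frac{5}{2} + \frac{5}{2}\right) = - \frac{3}{8} + 176 \cdot 5 = - \frac{3}{8} + 880 = \frac{7037}{8} \approx 879.63$)
$h{\left(S,V \right)} = V S^{2}$
$\left(s + 176478\right) \left(\sqrt{221521 + h{\left(-165,205 \right)}} + 312518\right) = \left(\frac{7037}{8} + 176478\right) \left(\sqrt{221521 + 205 \left(-165\right)^{2}} + 312518\right) = \frac{1418861 \left(\sqrt{221521 + 205 \cdot 27225} + 312518\right)}{8} = \frac{1418861 \left(\sqrt{221521 + 5581125} + 312518\right)}{8} = \frac{1418861 \left(\sqrt{5802646} + 312518\right)}{8} = \frac{1418861 \left(312518 + \sqrt{5802646}\right)}{8} = \frac{221709800999}{4} + \frac{1418861 \sqrt{5802646}}{8}$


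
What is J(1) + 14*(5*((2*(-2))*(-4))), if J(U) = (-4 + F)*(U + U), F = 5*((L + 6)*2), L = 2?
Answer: 1272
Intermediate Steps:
F = 80 (F = 5*((2 + 6)*2) = 5*(8*2) = 5*16 = 80)
J(U) = 152*U (J(U) = (-4 + 80)*(U + U) = 76*(2*U) = 152*U)
J(1) + 14*(5*((2*(-2))*(-4))) = 152*1 + 14*(5*((2*(-2))*(-4))) = 152 + 14*(5*(-4*(-4))) = 152 + 14*(5*16) = 152 + 14*80 = 152 + 1120 = 1272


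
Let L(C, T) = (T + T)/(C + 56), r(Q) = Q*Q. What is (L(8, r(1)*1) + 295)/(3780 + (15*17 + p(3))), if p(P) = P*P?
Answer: 3147/43136 ≈ 0.072955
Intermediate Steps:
r(Q) = Q²
p(P) = P²
L(C, T) = 2*T/(56 + C) (L(C, T) = (2*T)/(56 + C) = 2*T/(56 + C))
(L(8, r(1)*1) + 295)/(3780 + (15*17 + p(3))) = (2*(1²*1)/(56 + 8) + 295)/(3780 + (15*17 + 3²)) = (2*(1*1)/64 + 295)/(3780 + (255 + 9)) = (2*1*(1/64) + 295)/(3780 + 264) = (1/32 + 295)/4044 = (9441/32)*(1/4044) = 3147/43136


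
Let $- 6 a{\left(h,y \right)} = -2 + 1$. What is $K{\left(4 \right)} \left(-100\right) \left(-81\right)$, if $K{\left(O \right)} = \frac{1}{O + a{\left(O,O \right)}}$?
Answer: $1944$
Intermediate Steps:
$a{\left(h,y \right)} = \frac{1}{6}$ ($a{\left(h,y \right)} = - \frac{-2 + 1}{6} = \left(- \frac{1}{6}\right) \left(-1\right) = \frac{1}{6}$)
$K{\left(O \right)} = \frac{1}{\frac{1}{6} + O}$ ($K{\left(O \right)} = \frac{1}{O + \frac{1}{6}} = \frac{1}{\frac{1}{6} + O}$)
$K{\left(4 \right)} \left(-100\right) \left(-81\right) = \frac{6}{1 + 6 \cdot 4} \left(-100\right) \left(-81\right) = \frac{6}{1 + 24} \left(-100\right) \left(-81\right) = \frac{6}{25} \left(-100\right) \left(-81\right) = \left(-24\right) \left(-81\right) = 1944$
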